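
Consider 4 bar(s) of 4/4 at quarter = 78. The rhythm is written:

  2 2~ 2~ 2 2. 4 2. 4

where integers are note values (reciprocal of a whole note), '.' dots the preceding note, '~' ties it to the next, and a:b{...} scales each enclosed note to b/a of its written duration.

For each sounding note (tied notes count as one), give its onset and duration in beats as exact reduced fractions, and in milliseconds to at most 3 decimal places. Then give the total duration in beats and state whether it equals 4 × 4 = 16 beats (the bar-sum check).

1) 0.0ms=0b +1538.462ms=2b
2) 1538.462ms=2b +4615.385ms=6b
3) 6153.846ms=8b +2307.692ms=3b
4) 8461.538ms=11b +769.231ms=1b
5) 9230.769ms=12b +2307.692ms=3b
6) 11538.462ms=15b +769.231ms=1b
Σ=16b of 16 (78bpm 4/4) — PASS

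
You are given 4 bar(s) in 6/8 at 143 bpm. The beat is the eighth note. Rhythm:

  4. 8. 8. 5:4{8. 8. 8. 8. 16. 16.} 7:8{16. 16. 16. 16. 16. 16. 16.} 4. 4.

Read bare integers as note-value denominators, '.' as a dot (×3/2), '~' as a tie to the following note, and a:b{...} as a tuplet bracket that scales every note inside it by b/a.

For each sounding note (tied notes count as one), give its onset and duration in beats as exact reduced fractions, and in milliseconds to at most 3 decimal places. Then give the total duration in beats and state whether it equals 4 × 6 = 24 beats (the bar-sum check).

1) 0.0ms=0b +1258.741ms=3b
2) 1258.741ms=3b +629.371ms=3/2b
3) 1888.112ms=9/2b +629.371ms=3/2b
4) 2517.483ms=6b +503.497ms=6/5b
5) 3020.979ms=36/5b +503.497ms=6/5b
6) 3524.476ms=42/5b +503.497ms=6/5b
7) 4027.972ms=48/5b +503.497ms=6/5b
8) 4531.469ms=54/5b +251.748ms=3/5b
9) 4783.217ms=57/5b +251.748ms=3/5b
10) 5034.965ms=12b +359.64ms=6/7b
11) 5394.605ms=90/7b +359.64ms=6/7b
12) 5754.246ms=96/7b +359.64ms=6/7b
13) 6113.886ms=102/7b +359.64ms=6/7b
14) 6473.526ms=108/7b +359.64ms=6/7b
15) 6833.167ms=114/7b +359.64ms=6/7b
16) 7192.807ms=120/7b +359.64ms=6/7b
17) 7552.448ms=18b +1258.741ms=3b
18) 8811.189ms=21b +1258.741ms=3b
Σ=24b of 24 (143bpm 6/8) — PASS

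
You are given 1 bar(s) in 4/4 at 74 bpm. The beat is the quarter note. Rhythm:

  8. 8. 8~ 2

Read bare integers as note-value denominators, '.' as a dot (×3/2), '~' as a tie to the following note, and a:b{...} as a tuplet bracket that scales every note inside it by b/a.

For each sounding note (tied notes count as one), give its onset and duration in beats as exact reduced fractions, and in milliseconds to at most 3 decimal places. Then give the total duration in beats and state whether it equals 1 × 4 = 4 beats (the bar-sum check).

1) 0.0ms=0b +608.108ms=3/4b
2) 608.108ms=3/4b +608.108ms=3/4b
3) 1216.216ms=3/2b +2027.027ms=5/2b
Σ=4b of 4 (74bpm 4/4) — PASS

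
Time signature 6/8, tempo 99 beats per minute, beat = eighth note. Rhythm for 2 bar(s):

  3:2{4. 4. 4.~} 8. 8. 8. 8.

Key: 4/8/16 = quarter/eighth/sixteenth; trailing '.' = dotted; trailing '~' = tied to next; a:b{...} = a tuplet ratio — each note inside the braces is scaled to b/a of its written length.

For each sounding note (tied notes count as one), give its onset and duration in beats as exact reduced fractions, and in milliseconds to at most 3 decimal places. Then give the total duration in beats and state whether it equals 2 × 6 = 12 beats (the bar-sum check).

1) 0.0ms=0b +1212.121ms=2b
2) 1212.121ms=2b +1212.121ms=2b
3) 2424.242ms=4b +2121.212ms=7/2b
4) 4545.455ms=15/2b +909.091ms=3/2b
5) 5454.545ms=9b +909.091ms=3/2b
6) 6363.636ms=21/2b +909.091ms=3/2b
Σ=12b of 12 (99bpm 6/8) — PASS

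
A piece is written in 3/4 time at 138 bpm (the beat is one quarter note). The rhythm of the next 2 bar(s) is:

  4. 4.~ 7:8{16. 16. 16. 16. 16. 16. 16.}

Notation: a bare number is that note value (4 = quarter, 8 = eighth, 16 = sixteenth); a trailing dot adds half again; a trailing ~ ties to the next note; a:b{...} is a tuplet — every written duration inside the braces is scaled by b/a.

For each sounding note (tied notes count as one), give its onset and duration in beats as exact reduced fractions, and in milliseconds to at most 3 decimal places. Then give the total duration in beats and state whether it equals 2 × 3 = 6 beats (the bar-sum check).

1) 0.0ms=0b +652.174ms=3/2b
2) 652.174ms=3/2b +838.509ms=27/14b
3) 1490.683ms=24/7b +186.335ms=3/7b
4) 1677.019ms=27/7b +186.335ms=3/7b
5) 1863.354ms=30/7b +186.335ms=3/7b
6) 2049.689ms=33/7b +186.335ms=3/7b
7) 2236.025ms=36/7b +186.335ms=3/7b
8) 2422.36ms=39/7b +186.335ms=3/7b
Σ=6b of 6 (138bpm 3/4) — PASS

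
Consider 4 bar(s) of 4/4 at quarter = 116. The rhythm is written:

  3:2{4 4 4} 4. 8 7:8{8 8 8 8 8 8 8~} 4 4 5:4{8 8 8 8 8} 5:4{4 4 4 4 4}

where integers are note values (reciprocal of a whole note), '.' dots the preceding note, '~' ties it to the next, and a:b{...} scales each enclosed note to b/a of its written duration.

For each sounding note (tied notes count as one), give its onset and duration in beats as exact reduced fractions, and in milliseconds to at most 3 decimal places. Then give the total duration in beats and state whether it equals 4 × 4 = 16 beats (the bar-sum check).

1) 0.0ms=0b +344.828ms=2/3b
2) 344.828ms=2/3b +344.828ms=2/3b
3) 689.655ms=4/3b +344.828ms=2/3b
4) 1034.483ms=2b +775.862ms=3/2b
5) 1810.345ms=7/2b +258.621ms=1/2b
6) 2068.966ms=4b +295.567ms=4/7b
7) 2364.532ms=32/7b +295.567ms=4/7b
8) 2660.099ms=36/7b +295.567ms=4/7b
9) 2955.665ms=40/7b +295.567ms=4/7b
10) 3251.232ms=44/7b +295.567ms=4/7b
11) 3546.798ms=48/7b +295.567ms=4/7b
12) 3842.365ms=52/7b +812.808ms=11/7b
13) 4655.172ms=9b +517.241ms=1b
14) 5172.414ms=10b +206.897ms=2/5b
15) 5379.31ms=52/5b +206.897ms=2/5b
16) 5586.207ms=54/5b +206.897ms=2/5b
17) 5793.103ms=56/5b +206.897ms=2/5b
18) 6000.0ms=58/5b +206.897ms=2/5b
19) 6206.897ms=12b +413.793ms=4/5b
20) 6620.69ms=64/5b +413.793ms=4/5b
21) 7034.483ms=68/5b +413.793ms=4/5b
22) 7448.276ms=72/5b +413.793ms=4/5b
23) 7862.069ms=76/5b +413.793ms=4/5b
Σ=16b of 16 (116bpm 4/4) — PASS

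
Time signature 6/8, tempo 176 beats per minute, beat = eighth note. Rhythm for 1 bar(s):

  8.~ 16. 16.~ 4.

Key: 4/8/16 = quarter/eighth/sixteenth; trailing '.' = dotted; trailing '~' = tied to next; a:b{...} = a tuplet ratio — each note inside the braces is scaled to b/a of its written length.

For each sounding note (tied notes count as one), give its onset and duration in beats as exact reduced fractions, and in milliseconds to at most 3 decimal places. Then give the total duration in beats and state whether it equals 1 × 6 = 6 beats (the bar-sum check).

1) 0.0ms=0b +767.045ms=9/4b
2) 767.045ms=9/4b +1278.409ms=15/4b
Σ=6b of 6 (176bpm 6/8) — PASS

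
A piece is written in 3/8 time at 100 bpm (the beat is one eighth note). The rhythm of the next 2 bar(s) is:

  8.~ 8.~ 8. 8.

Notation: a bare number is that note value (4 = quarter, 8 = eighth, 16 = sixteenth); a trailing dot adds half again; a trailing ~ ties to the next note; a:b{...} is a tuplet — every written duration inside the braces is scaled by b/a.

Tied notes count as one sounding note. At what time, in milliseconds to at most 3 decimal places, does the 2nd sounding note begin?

note 2 onset = 9/2b = 2700.0ms

1. 0.0ms @ 0 + 2700.0ms (9/2)
2. 2700.0ms @ 9/2 + 900.0ms (3/2)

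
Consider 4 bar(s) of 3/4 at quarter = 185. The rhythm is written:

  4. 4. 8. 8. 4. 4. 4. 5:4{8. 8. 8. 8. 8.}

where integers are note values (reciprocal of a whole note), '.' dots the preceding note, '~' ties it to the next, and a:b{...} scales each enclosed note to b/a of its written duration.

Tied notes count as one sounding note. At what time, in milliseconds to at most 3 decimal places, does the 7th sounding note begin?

1. 0.0ms @ 0 + 486.486ms (3/2)
2. 486.486ms @ 3/2 + 486.486ms (3/2)
3. 972.973ms @ 3 + 243.243ms (3/4)
4. 1216.216ms @ 15/4 + 243.243ms (3/4)
5. 1459.459ms @ 9/2 + 486.486ms (3/2)
6. 1945.946ms @ 6 + 486.486ms (3/2)
7. 2432.432ms @ 15/2 + 486.486ms (3/2)
8. 2918.919ms @ 9 + 194.595ms (3/5)
9. 3113.514ms @ 48/5 + 194.595ms (3/5)
10. 3308.108ms @ 51/5 + 194.595ms (3/5)
11. 3502.703ms @ 54/5 + 194.595ms (3/5)
12. 3697.297ms @ 57/5 + 194.595ms (3/5)

note 7 onset = 15/2b = 2432.432ms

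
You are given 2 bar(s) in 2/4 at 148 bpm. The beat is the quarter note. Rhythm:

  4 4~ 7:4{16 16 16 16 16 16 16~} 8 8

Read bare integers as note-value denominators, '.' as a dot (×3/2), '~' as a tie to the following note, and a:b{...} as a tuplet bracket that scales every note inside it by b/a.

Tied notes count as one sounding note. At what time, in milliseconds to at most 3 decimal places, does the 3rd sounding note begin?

1. 0.0ms @ 0 + 405.405ms (1)
2. 405.405ms @ 1 + 463.32ms (8/7)
3. 868.726ms @ 15/7 + 57.915ms (1/7)
4. 926.641ms @ 16/7 + 57.915ms (1/7)
5. 984.556ms @ 17/7 + 57.915ms (1/7)
6. 1042.471ms @ 18/7 + 57.915ms (1/7)
7. 1100.386ms @ 19/7 + 57.915ms (1/7)
8. 1158.301ms @ 20/7 + 260.618ms (9/14)
9. 1418.919ms @ 7/2 + 202.703ms (1/2)

note 3 onset = 15/7b = 868.726ms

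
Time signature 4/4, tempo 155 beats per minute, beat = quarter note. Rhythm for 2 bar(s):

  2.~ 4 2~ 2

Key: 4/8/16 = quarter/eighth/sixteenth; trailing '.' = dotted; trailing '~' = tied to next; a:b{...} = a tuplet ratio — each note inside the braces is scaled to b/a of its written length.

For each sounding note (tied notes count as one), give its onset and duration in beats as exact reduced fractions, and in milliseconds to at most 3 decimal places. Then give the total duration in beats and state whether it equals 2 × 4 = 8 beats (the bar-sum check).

1) 0.0ms=0b +1548.387ms=4b
2) 1548.387ms=4b +1548.387ms=4b
Σ=8b of 8 (155bpm 4/4) — PASS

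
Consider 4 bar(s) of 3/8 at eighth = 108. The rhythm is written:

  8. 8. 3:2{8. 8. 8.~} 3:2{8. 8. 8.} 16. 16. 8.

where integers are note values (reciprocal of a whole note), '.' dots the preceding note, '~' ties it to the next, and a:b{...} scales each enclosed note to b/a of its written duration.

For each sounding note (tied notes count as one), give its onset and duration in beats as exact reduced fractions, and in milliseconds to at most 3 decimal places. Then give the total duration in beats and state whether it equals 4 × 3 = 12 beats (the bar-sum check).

1) 0.0ms=0b +833.333ms=3/2b
2) 833.333ms=3/2b +833.333ms=3/2b
3) 1666.667ms=3b +555.556ms=1b
4) 2222.222ms=4b +555.556ms=1b
5) 2777.778ms=5b +1111.111ms=2b
6) 3888.889ms=7b +555.556ms=1b
7) 4444.444ms=8b +555.556ms=1b
8) 5000.0ms=9b +416.667ms=3/4b
9) 5416.667ms=39/4b +416.667ms=3/4b
10) 5833.333ms=21/2b +833.333ms=3/2b
Σ=12b of 12 (108bpm 3/8) — PASS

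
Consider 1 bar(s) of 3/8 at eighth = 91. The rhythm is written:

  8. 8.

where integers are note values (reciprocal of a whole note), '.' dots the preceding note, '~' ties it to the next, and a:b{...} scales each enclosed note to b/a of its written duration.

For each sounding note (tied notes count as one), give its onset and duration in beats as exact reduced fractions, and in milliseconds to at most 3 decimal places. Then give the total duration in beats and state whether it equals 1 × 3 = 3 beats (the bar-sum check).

1) 0.0ms=0b +989.011ms=3/2b
2) 989.011ms=3/2b +989.011ms=3/2b
Σ=3b of 3 (91bpm 3/8) — PASS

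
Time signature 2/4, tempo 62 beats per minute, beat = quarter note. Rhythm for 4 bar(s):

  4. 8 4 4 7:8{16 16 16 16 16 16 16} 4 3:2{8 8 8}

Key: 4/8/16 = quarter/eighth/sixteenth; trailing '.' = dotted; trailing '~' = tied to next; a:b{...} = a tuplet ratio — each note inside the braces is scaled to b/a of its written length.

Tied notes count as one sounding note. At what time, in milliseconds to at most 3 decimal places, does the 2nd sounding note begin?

1. 0.0ms @ 0 + 1451.613ms (3/2)
2. 1451.613ms @ 3/2 + 483.871ms (1/2)
3. 1935.484ms @ 2 + 967.742ms (1)
4. 2903.226ms @ 3 + 967.742ms (1)
5. 3870.968ms @ 4 + 276.498ms (2/7)
6. 4147.465ms @ 30/7 + 276.498ms (2/7)
7. 4423.963ms @ 32/7 + 276.498ms (2/7)
8. 4700.461ms @ 34/7 + 276.498ms (2/7)
9. 4976.959ms @ 36/7 + 276.498ms (2/7)
10. 5253.456ms @ 38/7 + 276.498ms (2/7)
11. 5529.954ms @ 40/7 + 276.498ms (2/7)
12. 5806.452ms @ 6 + 967.742ms (1)
13. 6774.194ms @ 7 + 322.581ms (1/3)
14. 7096.774ms @ 22/3 + 322.581ms (1/3)
15. 7419.355ms @ 23/3 + 322.581ms (1/3)

note 2 onset = 3/2b = 1451.613ms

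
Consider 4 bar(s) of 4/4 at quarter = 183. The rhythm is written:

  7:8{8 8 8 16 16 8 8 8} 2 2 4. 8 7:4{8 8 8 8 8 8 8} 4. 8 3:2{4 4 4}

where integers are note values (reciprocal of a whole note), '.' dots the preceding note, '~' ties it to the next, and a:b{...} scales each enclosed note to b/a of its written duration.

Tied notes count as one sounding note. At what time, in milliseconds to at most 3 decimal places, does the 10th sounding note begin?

1. 0.0ms @ 0 + 187.354ms (4/7)
2. 187.354ms @ 4/7 + 187.354ms (4/7)
3. 374.707ms @ 8/7 + 187.354ms (4/7)
4. 562.061ms @ 12/7 + 93.677ms (2/7)
5. 655.738ms @ 2 + 93.677ms (2/7)
6. 749.415ms @ 16/7 + 187.354ms (4/7)
7. 936.768ms @ 20/7 + 187.354ms (4/7)
8. 1124.122ms @ 24/7 + 187.354ms (4/7)
9. 1311.475ms @ 4 + 655.738ms (2)
10. 1967.213ms @ 6 + 655.738ms (2)
11. 2622.951ms @ 8 + 491.803ms (3/2)
12. 3114.754ms @ 19/2 + 163.934ms (1/2)
13. 3278.689ms @ 10 + 93.677ms (2/7)
14. 3372.365ms @ 72/7 + 93.677ms (2/7)
15. 3466.042ms @ 74/7 + 93.677ms (2/7)
16. 3559.719ms @ 76/7 + 93.677ms (2/7)
17. 3653.396ms @ 78/7 + 93.677ms (2/7)
18. 3747.073ms @ 80/7 + 93.677ms (2/7)
19. 3840.749ms @ 82/7 + 93.677ms (2/7)
20. 3934.426ms @ 12 + 491.803ms (3/2)
21. 4426.23ms @ 27/2 + 163.934ms (1/2)
22. 4590.164ms @ 14 + 218.579ms (2/3)
23. 4808.743ms @ 44/3 + 218.579ms (2/3)
24. 5027.322ms @ 46/3 + 218.579ms (2/3)

note 10 onset = 6b = 1967.213ms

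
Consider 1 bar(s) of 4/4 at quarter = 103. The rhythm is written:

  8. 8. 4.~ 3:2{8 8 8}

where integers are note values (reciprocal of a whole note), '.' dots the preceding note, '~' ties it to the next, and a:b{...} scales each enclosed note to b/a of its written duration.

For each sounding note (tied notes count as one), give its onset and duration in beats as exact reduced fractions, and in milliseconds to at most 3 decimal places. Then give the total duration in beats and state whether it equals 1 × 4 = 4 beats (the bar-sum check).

1) 0.0ms=0b +436.893ms=3/4b
2) 436.893ms=3/4b +436.893ms=3/4b
3) 873.786ms=3/2b +1067.961ms=11/6b
4) 1941.748ms=10/3b +194.175ms=1/3b
5) 2135.922ms=11/3b +194.175ms=1/3b
Σ=4b of 4 (103bpm 4/4) — PASS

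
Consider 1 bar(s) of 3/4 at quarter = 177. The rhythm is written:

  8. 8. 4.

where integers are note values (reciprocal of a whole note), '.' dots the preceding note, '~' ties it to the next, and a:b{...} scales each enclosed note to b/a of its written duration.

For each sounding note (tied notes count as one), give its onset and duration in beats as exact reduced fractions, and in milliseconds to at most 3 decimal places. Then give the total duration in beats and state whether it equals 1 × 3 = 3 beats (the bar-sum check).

1) 0.0ms=0b +254.237ms=3/4b
2) 254.237ms=3/4b +254.237ms=3/4b
3) 508.475ms=3/2b +508.475ms=3/2b
Σ=3b of 3 (177bpm 3/4) — PASS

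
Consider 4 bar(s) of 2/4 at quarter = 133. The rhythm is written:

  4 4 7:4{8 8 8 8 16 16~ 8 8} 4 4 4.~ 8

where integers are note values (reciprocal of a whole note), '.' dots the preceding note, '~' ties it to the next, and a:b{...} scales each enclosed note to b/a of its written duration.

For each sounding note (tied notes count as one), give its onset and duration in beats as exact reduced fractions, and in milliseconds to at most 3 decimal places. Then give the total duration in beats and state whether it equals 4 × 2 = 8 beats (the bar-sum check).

1) 0.0ms=0b +451.128ms=1b
2) 451.128ms=1b +451.128ms=1b
3) 902.256ms=2b +128.894ms=2/7b
4) 1031.149ms=16/7b +128.894ms=2/7b
5) 1160.043ms=18/7b +128.894ms=2/7b
6) 1288.937ms=20/7b +128.894ms=2/7b
7) 1417.83ms=22/7b +64.447ms=1/7b
8) 1482.277ms=23/7b +193.34ms=3/7b
9) 1675.618ms=26/7b +128.894ms=2/7b
10) 1804.511ms=4b +451.128ms=1b
11) 2255.639ms=5b +451.128ms=1b
12) 2706.767ms=6b +902.256ms=2b
Σ=8b of 8 (133bpm 2/4) — PASS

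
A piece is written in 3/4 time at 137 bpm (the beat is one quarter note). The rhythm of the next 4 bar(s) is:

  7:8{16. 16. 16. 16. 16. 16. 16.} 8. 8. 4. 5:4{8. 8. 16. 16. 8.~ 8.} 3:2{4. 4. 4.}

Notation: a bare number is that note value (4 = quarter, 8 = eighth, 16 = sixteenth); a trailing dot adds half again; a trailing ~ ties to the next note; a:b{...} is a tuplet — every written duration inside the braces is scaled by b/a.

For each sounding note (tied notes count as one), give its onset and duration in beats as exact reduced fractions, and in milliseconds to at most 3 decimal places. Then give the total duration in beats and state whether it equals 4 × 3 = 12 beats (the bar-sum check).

1) 0.0ms=0b +187.696ms=3/7b
2) 187.696ms=3/7b +187.696ms=3/7b
3) 375.391ms=6/7b +187.696ms=3/7b
4) 563.087ms=9/7b +187.696ms=3/7b
5) 750.782ms=12/7b +187.696ms=3/7b
6) 938.478ms=15/7b +187.696ms=3/7b
7) 1126.173ms=18/7b +187.696ms=3/7b
8) 1313.869ms=3b +328.467ms=3/4b
9) 1642.336ms=15/4b +328.467ms=3/4b
10) 1970.803ms=9/2b +656.934ms=3/2b
11) 2627.737ms=6b +262.774ms=3/5b
12) 2890.511ms=33/5b +262.774ms=3/5b
13) 3153.285ms=36/5b +131.387ms=3/10b
14) 3284.672ms=15/2b +131.387ms=3/10b
15) 3416.058ms=39/5b +525.547ms=6/5b
16) 3941.606ms=9b +437.956ms=1b
17) 4379.562ms=10b +437.956ms=1b
18) 4817.518ms=11b +437.956ms=1b
Σ=12b of 12 (137bpm 3/4) — PASS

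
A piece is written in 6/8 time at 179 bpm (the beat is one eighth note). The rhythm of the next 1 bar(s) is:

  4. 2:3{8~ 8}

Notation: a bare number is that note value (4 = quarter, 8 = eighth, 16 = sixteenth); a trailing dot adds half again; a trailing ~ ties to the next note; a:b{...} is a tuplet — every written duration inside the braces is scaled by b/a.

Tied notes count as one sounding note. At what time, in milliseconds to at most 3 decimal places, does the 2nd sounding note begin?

note 2 onset = 3b = 1005.587ms

1. 0.0ms @ 0 + 1005.587ms (3)
2. 1005.587ms @ 3 + 1005.587ms (3)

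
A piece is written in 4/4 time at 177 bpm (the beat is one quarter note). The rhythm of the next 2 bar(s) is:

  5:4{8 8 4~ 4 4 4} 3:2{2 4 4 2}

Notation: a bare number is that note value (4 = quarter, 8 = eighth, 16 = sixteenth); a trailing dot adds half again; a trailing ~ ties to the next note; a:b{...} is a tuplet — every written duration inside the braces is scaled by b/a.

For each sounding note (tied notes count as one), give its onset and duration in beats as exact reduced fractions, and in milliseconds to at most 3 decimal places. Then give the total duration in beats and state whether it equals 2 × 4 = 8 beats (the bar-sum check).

1) 0.0ms=0b +135.593ms=2/5b
2) 135.593ms=2/5b +135.593ms=2/5b
3) 271.186ms=4/5b +542.373ms=8/5b
4) 813.559ms=12/5b +271.186ms=4/5b
5) 1084.746ms=16/5b +271.186ms=4/5b
6) 1355.932ms=4b +451.977ms=4/3b
7) 1807.91ms=16/3b +225.989ms=2/3b
8) 2033.898ms=6b +225.989ms=2/3b
9) 2259.887ms=20/3b +451.977ms=4/3b
Σ=8b of 8 (177bpm 4/4) — PASS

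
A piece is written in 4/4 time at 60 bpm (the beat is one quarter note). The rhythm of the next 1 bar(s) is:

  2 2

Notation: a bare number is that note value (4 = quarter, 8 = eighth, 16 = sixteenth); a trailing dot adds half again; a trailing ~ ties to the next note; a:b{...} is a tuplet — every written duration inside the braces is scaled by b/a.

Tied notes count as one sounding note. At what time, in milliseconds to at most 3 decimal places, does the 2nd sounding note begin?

note 2 onset = 2b = 2000.0ms

1. 0.0ms @ 0 + 2000.0ms (2)
2. 2000.0ms @ 2 + 2000.0ms (2)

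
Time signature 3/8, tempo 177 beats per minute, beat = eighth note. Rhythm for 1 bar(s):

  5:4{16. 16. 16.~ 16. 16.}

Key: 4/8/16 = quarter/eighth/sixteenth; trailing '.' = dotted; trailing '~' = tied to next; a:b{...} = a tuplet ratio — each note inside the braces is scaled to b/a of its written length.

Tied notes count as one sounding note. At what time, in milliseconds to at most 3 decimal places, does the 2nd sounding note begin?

1. 0.0ms @ 0 + 203.39ms (3/5)
2. 203.39ms @ 3/5 + 203.39ms (3/5)
3. 406.78ms @ 6/5 + 406.78ms (6/5)
4. 813.559ms @ 12/5 + 203.39ms (3/5)

note 2 onset = 3/5b = 203.39ms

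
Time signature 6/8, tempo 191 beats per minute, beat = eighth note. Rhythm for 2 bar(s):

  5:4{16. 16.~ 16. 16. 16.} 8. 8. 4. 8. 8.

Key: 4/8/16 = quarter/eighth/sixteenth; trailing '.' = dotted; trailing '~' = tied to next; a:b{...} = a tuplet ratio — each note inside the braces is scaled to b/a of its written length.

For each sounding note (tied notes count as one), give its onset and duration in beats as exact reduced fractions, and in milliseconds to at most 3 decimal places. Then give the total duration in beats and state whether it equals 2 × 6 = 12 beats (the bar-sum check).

1) 0.0ms=0b +188.482ms=3/5b
2) 188.482ms=3/5b +376.963ms=6/5b
3) 565.445ms=9/5b +188.482ms=3/5b
4) 753.927ms=12/5b +188.482ms=3/5b
5) 942.408ms=3b +471.204ms=3/2b
6) 1413.613ms=9/2b +471.204ms=3/2b
7) 1884.817ms=6b +942.408ms=3b
8) 2827.225ms=9b +471.204ms=3/2b
9) 3298.429ms=21/2b +471.204ms=3/2b
Σ=12b of 12 (191bpm 6/8) — PASS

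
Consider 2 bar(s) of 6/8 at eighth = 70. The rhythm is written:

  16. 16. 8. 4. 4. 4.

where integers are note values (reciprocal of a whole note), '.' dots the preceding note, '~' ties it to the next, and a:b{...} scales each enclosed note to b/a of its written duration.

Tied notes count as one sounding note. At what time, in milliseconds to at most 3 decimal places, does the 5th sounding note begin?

1. 0.0ms @ 0 + 642.857ms (3/4)
2. 642.857ms @ 3/4 + 642.857ms (3/4)
3. 1285.714ms @ 3/2 + 1285.714ms (3/2)
4. 2571.429ms @ 3 + 2571.429ms (3)
5. 5142.857ms @ 6 + 2571.429ms (3)
6. 7714.286ms @ 9 + 2571.429ms (3)

note 5 onset = 6b = 5142.857ms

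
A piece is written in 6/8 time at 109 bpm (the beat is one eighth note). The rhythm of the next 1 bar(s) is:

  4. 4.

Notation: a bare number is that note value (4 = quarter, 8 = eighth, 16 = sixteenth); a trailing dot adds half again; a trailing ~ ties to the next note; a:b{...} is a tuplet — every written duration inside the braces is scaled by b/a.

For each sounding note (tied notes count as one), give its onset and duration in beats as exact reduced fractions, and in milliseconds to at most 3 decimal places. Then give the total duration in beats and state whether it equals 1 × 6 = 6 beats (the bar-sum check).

1) 0.0ms=0b +1651.376ms=3b
2) 1651.376ms=3b +1651.376ms=3b
Σ=6b of 6 (109bpm 6/8) — PASS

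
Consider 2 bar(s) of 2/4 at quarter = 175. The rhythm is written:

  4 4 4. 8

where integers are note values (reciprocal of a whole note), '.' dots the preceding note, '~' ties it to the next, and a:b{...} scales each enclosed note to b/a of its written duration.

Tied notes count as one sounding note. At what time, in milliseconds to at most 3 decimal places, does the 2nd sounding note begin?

note 2 onset = 1b = 342.857ms

1. 0.0ms @ 0 + 342.857ms (1)
2. 342.857ms @ 1 + 342.857ms (1)
3. 685.714ms @ 2 + 514.286ms (3/2)
4. 1200.0ms @ 7/2 + 171.429ms (1/2)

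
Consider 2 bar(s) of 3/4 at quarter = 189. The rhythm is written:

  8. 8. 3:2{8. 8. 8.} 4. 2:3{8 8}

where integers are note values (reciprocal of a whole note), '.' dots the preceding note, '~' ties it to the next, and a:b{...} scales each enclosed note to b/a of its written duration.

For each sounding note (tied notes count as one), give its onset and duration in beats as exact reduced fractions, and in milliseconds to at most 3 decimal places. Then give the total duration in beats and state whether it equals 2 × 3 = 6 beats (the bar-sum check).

1) 0.0ms=0b +238.095ms=3/4b
2) 238.095ms=3/4b +238.095ms=3/4b
3) 476.19ms=3/2b +158.73ms=1/2b
4) 634.921ms=2b +158.73ms=1/2b
5) 793.651ms=5/2b +158.73ms=1/2b
6) 952.381ms=3b +476.19ms=3/2b
7) 1428.571ms=9/2b +238.095ms=3/4b
8) 1666.667ms=21/4b +238.095ms=3/4b
Σ=6b of 6 (189bpm 3/4) — PASS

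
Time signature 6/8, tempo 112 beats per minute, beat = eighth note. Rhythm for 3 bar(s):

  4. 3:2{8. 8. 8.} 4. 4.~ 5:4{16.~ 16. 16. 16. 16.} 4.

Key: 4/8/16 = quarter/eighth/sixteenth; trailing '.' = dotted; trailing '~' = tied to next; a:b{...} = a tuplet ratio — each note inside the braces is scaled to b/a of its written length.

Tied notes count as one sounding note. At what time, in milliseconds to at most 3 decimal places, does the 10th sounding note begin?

note 10 onset = 15b = 8035.714ms

1. 0.0ms @ 0 + 1607.143ms (3)
2. 1607.143ms @ 3 + 535.714ms (1)
3. 2142.857ms @ 4 + 535.714ms (1)
4. 2678.571ms @ 5 + 535.714ms (1)
5. 3214.286ms @ 6 + 1607.143ms (3)
6. 4821.429ms @ 9 + 2250.0ms (21/5)
7. 7071.429ms @ 66/5 + 321.429ms (3/5)
8. 7392.857ms @ 69/5 + 321.429ms (3/5)
9. 7714.286ms @ 72/5 + 321.429ms (3/5)
10. 8035.714ms @ 15 + 1607.143ms (3)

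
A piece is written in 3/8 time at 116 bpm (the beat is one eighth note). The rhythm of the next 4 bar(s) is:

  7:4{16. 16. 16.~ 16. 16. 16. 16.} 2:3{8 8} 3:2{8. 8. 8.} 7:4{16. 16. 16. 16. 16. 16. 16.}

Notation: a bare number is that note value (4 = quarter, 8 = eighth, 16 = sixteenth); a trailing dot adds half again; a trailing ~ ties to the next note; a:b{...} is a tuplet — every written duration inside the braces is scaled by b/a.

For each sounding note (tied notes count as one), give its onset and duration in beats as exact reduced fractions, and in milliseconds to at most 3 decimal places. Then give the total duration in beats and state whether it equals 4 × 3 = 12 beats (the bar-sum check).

1) 0.0ms=0b +221.675ms=3/7b
2) 221.675ms=3/7b +221.675ms=3/7b
3) 443.35ms=6/7b +443.35ms=6/7b
4) 886.7ms=12/7b +221.675ms=3/7b
5) 1108.374ms=15/7b +221.675ms=3/7b
6) 1330.049ms=18/7b +221.675ms=3/7b
7) 1551.724ms=3b +775.862ms=3/2b
8) 2327.586ms=9/2b +775.862ms=3/2b
9) 3103.448ms=6b +517.241ms=1b
10) 3620.69ms=7b +517.241ms=1b
11) 4137.931ms=8b +517.241ms=1b
12) 4655.172ms=9b +221.675ms=3/7b
13) 4876.847ms=66/7b +221.675ms=3/7b
14) 5098.522ms=69/7b +221.675ms=3/7b
15) 5320.197ms=72/7b +221.675ms=3/7b
16) 5541.872ms=75/7b +221.675ms=3/7b
17) 5763.547ms=78/7b +221.675ms=3/7b
18) 5985.222ms=81/7b +221.675ms=3/7b
Σ=12b of 12 (116bpm 3/8) — PASS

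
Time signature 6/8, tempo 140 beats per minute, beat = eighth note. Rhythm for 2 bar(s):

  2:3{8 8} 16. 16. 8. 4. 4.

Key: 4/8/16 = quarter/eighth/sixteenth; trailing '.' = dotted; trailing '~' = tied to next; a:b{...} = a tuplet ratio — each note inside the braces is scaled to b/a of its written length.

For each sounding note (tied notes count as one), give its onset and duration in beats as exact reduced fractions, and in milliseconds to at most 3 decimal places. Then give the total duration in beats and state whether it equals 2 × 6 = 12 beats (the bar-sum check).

1) 0.0ms=0b +642.857ms=3/2b
2) 642.857ms=3/2b +642.857ms=3/2b
3) 1285.714ms=3b +321.429ms=3/4b
4) 1607.143ms=15/4b +321.429ms=3/4b
5) 1928.571ms=9/2b +642.857ms=3/2b
6) 2571.429ms=6b +1285.714ms=3b
7) 3857.143ms=9b +1285.714ms=3b
Σ=12b of 12 (140bpm 6/8) — PASS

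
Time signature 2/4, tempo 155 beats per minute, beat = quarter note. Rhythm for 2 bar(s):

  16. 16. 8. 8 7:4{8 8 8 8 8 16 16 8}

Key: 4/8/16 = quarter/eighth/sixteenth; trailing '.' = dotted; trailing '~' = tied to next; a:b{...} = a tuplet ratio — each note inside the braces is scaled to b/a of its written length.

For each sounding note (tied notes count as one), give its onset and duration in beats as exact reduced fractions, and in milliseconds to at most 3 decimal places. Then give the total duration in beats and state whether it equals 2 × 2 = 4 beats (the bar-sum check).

1) 0.0ms=0b +145.161ms=3/8b
2) 145.161ms=3/8b +145.161ms=3/8b
3) 290.323ms=3/4b +290.323ms=3/4b
4) 580.645ms=3/2b +193.548ms=1/2b
5) 774.194ms=2b +110.599ms=2/7b
6) 884.793ms=16/7b +110.599ms=2/7b
7) 995.392ms=18/7b +110.599ms=2/7b
8) 1105.991ms=20/7b +110.599ms=2/7b
9) 1216.59ms=22/7b +110.599ms=2/7b
10) 1327.189ms=24/7b +55.3ms=1/7b
11) 1382.488ms=25/7b +55.3ms=1/7b
12) 1437.788ms=26/7b +110.599ms=2/7b
Σ=4b of 4 (155bpm 2/4) — PASS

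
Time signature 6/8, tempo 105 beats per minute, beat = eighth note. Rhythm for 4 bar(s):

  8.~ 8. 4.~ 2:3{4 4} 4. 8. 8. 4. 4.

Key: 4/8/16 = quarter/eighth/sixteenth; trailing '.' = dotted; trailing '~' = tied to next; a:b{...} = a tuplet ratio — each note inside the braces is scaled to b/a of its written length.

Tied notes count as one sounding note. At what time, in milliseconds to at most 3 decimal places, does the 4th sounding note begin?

1. 0.0ms @ 0 + 1714.286ms (3)
2. 1714.286ms @ 3 + 3428.571ms (6)
3. 5142.857ms @ 9 + 1714.286ms (3)
4. 6857.143ms @ 12 + 1714.286ms (3)
5. 8571.429ms @ 15 + 857.143ms (3/2)
6. 9428.571ms @ 33/2 + 857.143ms (3/2)
7. 10285.714ms @ 18 + 1714.286ms (3)
8. 12000.0ms @ 21 + 1714.286ms (3)

note 4 onset = 12b = 6857.143ms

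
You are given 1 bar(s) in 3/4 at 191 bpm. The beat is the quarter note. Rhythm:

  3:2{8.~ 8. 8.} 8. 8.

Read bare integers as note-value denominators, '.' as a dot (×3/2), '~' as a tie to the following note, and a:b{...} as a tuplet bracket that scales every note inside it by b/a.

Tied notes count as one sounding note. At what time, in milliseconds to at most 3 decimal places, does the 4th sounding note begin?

1. 0.0ms @ 0 + 314.136ms (1)
2. 314.136ms @ 1 + 157.068ms (1/2)
3. 471.204ms @ 3/2 + 235.602ms (3/4)
4. 706.806ms @ 9/4 + 235.602ms (3/4)

note 4 onset = 9/4b = 706.806ms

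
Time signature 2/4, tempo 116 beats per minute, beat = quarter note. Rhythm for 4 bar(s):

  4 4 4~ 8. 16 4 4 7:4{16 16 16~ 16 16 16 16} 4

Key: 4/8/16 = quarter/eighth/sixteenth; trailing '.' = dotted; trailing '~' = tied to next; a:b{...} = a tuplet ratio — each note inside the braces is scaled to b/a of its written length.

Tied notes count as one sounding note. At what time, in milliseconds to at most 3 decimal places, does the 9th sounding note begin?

1. 0.0ms @ 0 + 517.241ms (1)
2. 517.241ms @ 1 + 517.241ms (1)
3. 1034.483ms @ 2 + 905.172ms (7/4)
4. 1939.655ms @ 15/4 + 129.31ms (1/4)
5. 2068.966ms @ 4 + 517.241ms (1)
6. 2586.207ms @ 5 + 517.241ms (1)
7. 3103.448ms @ 6 + 73.892ms (1/7)
8. 3177.34ms @ 43/7 + 73.892ms (1/7)
9. 3251.232ms @ 44/7 + 147.783ms (2/7)
10. 3399.015ms @ 46/7 + 73.892ms (1/7)
11. 3472.906ms @ 47/7 + 73.892ms (1/7)
12. 3546.798ms @ 48/7 + 73.892ms (1/7)
13. 3620.69ms @ 7 + 517.241ms (1)

note 9 onset = 44/7b = 3251.232ms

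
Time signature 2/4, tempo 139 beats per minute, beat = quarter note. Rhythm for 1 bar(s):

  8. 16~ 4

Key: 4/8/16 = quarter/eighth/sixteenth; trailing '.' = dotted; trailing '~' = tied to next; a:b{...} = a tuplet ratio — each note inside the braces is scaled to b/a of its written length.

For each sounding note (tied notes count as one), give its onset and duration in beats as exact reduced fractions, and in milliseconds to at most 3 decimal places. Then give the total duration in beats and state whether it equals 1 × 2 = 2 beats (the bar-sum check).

1) 0.0ms=0b +323.741ms=3/4b
2) 323.741ms=3/4b +539.568ms=5/4b
Σ=2b of 2 (139bpm 2/4) — PASS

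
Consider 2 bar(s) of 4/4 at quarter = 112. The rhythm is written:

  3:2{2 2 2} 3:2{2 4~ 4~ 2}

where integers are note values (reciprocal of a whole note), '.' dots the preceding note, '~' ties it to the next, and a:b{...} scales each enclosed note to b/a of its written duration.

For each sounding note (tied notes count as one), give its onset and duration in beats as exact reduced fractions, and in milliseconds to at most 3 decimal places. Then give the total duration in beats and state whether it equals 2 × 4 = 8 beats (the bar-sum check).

1) 0.0ms=0b +714.286ms=4/3b
2) 714.286ms=4/3b +714.286ms=4/3b
3) 1428.571ms=8/3b +714.286ms=4/3b
4) 2142.857ms=4b +714.286ms=4/3b
5) 2857.143ms=16/3b +1428.571ms=8/3b
Σ=8b of 8 (112bpm 4/4) — PASS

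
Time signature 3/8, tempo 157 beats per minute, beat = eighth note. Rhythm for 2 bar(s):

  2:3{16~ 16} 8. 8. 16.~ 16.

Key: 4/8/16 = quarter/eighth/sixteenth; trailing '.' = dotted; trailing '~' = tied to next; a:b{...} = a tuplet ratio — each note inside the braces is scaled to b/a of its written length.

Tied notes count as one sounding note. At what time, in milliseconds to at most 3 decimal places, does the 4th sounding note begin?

1. 0.0ms @ 0 + 573.248ms (3/2)
2. 573.248ms @ 3/2 + 573.248ms (3/2)
3. 1146.497ms @ 3 + 573.248ms (3/2)
4. 1719.745ms @ 9/2 + 573.248ms (3/2)

note 4 onset = 9/2b = 1719.745ms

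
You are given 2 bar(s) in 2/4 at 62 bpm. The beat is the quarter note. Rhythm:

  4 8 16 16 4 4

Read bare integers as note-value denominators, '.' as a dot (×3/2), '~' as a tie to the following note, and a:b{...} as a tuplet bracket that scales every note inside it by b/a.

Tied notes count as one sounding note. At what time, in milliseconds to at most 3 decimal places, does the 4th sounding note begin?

note 4 onset = 7/4b = 1693.548ms

1. 0.0ms @ 0 + 967.742ms (1)
2. 967.742ms @ 1 + 483.871ms (1/2)
3. 1451.613ms @ 3/2 + 241.935ms (1/4)
4. 1693.548ms @ 7/4 + 241.935ms (1/4)
5. 1935.484ms @ 2 + 967.742ms (1)
6. 2903.226ms @ 3 + 967.742ms (1)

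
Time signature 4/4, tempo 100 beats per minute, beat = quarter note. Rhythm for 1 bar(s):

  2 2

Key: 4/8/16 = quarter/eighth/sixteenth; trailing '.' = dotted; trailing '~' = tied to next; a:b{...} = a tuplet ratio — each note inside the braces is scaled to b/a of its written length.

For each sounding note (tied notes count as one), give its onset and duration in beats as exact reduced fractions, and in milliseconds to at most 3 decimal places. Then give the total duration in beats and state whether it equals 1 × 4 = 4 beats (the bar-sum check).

1) 0.0ms=0b +1200.0ms=2b
2) 1200.0ms=2b +1200.0ms=2b
Σ=4b of 4 (100bpm 4/4) — PASS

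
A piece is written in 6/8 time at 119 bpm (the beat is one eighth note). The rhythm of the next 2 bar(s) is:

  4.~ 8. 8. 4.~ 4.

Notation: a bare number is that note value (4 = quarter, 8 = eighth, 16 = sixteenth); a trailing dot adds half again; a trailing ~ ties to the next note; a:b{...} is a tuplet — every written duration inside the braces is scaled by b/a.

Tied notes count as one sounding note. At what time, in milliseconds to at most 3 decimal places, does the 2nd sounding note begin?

1. 0.0ms @ 0 + 2268.908ms (9/2)
2. 2268.908ms @ 9/2 + 756.303ms (3/2)
3. 3025.21ms @ 6 + 3025.21ms (6)

note 2 onset = 9/2b = 2268.908ms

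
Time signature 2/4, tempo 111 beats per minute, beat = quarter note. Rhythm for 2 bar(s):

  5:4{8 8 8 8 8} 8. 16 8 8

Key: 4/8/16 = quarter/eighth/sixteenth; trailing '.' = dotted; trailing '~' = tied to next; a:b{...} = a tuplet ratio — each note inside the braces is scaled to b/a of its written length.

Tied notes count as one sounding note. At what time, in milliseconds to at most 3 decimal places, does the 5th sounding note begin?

1. 0.0ms @ 0 + 216.216ms (2/5)
2. 216.216ms @ 2/5 + 216.216ms (2/5)
3. 432.432ms @ 4/5 + 216.216ms (2/5)
4. 648.649ms @ 6/5 + 216.216ms (2/5)
5. 864.865ms @ 8/5 + 216.216ms (2/5)
6. 1081.081ms @ 2 + 405.405ms (3/4)
7. 1486.486ms @ 11/4 + 135.135ms (1/4)
8. 1621.622ms @ 3 + 270.27ms (1/2)
9. 1891.892ms @ 7/2 + 270.27ms (1/2)

note 5 onset = 8/5b = 864.865ms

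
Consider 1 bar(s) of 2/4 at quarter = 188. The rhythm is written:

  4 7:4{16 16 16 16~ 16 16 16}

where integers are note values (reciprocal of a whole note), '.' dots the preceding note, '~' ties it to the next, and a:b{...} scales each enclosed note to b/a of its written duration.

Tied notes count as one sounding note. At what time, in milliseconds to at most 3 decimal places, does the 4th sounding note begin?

note 4 onset = 9/7b = 410.334ms

1. 0.0ms @ 0 + 319.149ms (1)
2. 319.149ms @ 1 + 45.593ms (1/7)
3. 364.742ms @ 8/7 + 45.593ms (1/7)
4. 410.334ms @ 9/7 + 45.593ms (1/7)
5. 455.927ms @ 10/7 + 91.185ms (2/7)
6. 547.112ms @ 12/7 + 45.593ms (1/7)
7. 592.705ms @ 13/7 + 45.593ms (1/7)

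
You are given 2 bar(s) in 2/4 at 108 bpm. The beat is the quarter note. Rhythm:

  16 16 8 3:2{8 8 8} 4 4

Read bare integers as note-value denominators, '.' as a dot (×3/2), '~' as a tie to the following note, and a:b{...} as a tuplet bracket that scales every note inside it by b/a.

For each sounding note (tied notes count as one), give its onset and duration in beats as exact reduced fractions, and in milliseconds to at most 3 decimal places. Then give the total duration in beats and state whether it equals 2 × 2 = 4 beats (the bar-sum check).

1) 0.0ms=0b +138.889ms=1/4b
2) 138.889ms=1/4b +138.889ms=1/4b
3) 277.778ms=1/2b +277.778ms=1/2b
4) 555.556ms=1b +185.185ms=1/3b
5) 740.741ms=4/3b +185.185ms=1/3b
6) 925.926ms=5/3b +185.185ms=1/3b
7) 1111.111ms=2b +555.556ms=1b
8) 1666.667ms=3b +555.556ms=1b
Σ=4b of 4 (108bpm 2/4) — PASS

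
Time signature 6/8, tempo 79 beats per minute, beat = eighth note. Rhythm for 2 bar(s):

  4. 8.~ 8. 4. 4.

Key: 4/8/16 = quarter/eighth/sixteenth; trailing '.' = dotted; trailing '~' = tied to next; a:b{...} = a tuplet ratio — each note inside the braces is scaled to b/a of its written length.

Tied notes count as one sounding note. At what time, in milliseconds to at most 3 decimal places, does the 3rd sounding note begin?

note 3 onset = 6b = 4556.962ms

1. 0.0ms @ 0 + 2278.481ms (3)
2. 2278.481ms @ 3 + 2278.481ms (3)
3. 4556.962ms @ 6 + 2278.481ms (3)
4. 6835.443ms @ 9 + 2278.481ms (3)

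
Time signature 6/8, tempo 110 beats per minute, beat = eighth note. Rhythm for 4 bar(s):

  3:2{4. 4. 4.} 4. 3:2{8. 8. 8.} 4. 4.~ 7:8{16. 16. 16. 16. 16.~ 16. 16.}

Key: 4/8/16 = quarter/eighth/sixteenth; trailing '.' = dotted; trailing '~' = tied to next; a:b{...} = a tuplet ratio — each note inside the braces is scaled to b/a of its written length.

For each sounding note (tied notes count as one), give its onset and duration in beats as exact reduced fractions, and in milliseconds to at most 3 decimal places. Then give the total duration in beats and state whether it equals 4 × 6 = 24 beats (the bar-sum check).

1) 0.0ms=0b +1090.909ms=2b
2) 1090.909ms=2b +1090.909ms=2b
3) 2181.818ms=4b +1090.909ms=2b
4) 3272.727ms=6b +1636.364ms=3b
5) 4909.091ms=9b +545.455ms=1b
6) 5454.545ms=10b +545.455ms=1b
7) 6000.0ms=11b +545.455ms=1b
8) 6545.455ms=12b +1636.364ms=3b
9) 8181.818ms=15b +2103.896ms=27/7b
10) 10285.714ms=132/7b +467.532ms=6/7b
11) 10753.247ms=138/7b +467.532ms=6/7b
12) 11220.779ms=144/7b +467.532ms=6/7b
13) 11688.312ms=150/7b +935.065ms=12/7b
14) 12623.377ms=162/7b +467.532ms=6/7b
Σ=24b of 24 (110bpm 6/8) — PASS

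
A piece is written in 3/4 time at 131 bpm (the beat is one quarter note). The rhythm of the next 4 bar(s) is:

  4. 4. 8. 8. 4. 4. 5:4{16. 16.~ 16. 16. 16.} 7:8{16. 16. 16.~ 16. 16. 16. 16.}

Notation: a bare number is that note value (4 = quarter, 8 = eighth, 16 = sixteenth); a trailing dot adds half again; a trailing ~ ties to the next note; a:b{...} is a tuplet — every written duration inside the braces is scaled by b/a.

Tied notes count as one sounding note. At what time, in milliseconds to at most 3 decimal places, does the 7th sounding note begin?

note 7 onset = 15/2b = 3435.115ms

1. 0.0ms @ 0 + 687.023ms (3/2)
2. 687.023ms @ 3/2 + 687.023ms (3/2)
3. 1374.046ms @ 3 + 343.511ms (3/4)
4. 1717.557ms @ 15/4 + 343.511ms (3/4)
5. 2061.069ms @ 9/2 + 687.023ms (3/2)
6. 2748.092ms @ 6 + 687.023ms (3/2)
7. 3435.115ms @ 15/2 + 137.405ms (3/10)
8. 3572.519ms @ 39/5 + 274.809ms (3/5)
9. 3847.328ms @ 42/5 + 137.405ms (3/10)
10. 3984.733ms @ 87/10 + 137.405ms (3/10)
11. 4122.137ms @ 9 + 196.292ms (3/7)
12. 4318.43ms @ 66/7 + 196.292ms (3/7)
13. 4514.722ms @ 69/7 + 392.585ms (6/7)
14. 4907.306ms @ 75/7 + 196.292ms (3/7)
15. 5103.599ms @ 78/7 + 196.292ms (3/7)
16. 5299.891ms @ 81/7 + 196.292ms (3/7)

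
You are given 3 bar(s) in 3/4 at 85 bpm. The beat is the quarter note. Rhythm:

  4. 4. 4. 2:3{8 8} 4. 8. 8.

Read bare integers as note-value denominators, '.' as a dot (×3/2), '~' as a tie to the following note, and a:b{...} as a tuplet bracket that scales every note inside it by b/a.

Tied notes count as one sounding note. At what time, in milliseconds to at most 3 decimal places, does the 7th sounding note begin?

1. 0.0ms @ 0 + 1058.824ms (3/2)
2. 1058.824ms @ 3/2 + 1058.824ms (3/2)
3. 2117.647ms @ 3 + 1058.824ms (3/2)
4. 3176.471ms @ 9/2 + 529.412ms (3/4)
5. 3705.882ms @ 21/4 + 529.412ms (3/4)
6. 4235.294ms @ 6 + 1058.824ms (3/2)
7. 5294.118ms @ 15/2 + 529.412ms (3/4)
8. 5823.529ms @ 33/4 + 529.412ms (3/4)

note 7 onset = 15/2b = 5294.118ms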